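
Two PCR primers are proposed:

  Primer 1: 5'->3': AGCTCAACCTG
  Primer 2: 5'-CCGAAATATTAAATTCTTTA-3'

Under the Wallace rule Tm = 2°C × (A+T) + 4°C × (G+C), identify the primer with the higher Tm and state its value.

Primer 2, 48°C

Primer 1: A+T=5, G+C=6 → Tm = 2(5)+4(6) = 34°C
Primer 2: A+T=16, G+C=4 → Tm = 2(16)+4(4) = 48°C
34°C vs 48°C → primer 2 is higher.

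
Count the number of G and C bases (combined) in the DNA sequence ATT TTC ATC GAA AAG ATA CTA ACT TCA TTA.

7

Scanning the sequence gives A=12, T=11, C=5, G=2.
Total G or C: 2 + 5 = 7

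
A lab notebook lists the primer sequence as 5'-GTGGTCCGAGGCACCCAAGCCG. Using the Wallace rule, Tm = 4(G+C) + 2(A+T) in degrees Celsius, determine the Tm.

76°C

Counting bases: T=2, A=4, G=8, C=8
AT pairs contribute 6, GC pairs contribute 16.
Tm = 4·16 + 2·6 = 64 + 12 = 76°C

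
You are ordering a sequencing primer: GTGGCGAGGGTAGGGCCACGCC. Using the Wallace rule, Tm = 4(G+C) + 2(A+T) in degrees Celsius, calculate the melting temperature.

78°C

Base counts: T=2, C=6, G=11, A=3
AT pairs contribute 5, GC pairs contribute 17.
Tm = 2×5 + 4×17 = 78°C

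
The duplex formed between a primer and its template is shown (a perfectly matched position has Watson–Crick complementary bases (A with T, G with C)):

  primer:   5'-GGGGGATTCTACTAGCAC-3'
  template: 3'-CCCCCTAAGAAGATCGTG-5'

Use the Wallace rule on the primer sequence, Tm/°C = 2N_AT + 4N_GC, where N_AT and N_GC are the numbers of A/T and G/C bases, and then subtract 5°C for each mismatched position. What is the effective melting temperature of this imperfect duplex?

Primer base counts: A=4, T=4, G=6, C=4 → A+T=8, G+C=10
Perfect-match Tm = 2(8) + 4(10) = 16 + 40 = 56°C
Mismatches (positions where the bases are not complementary): 1 (at position 11)
Effective Tm = 56 − 1×5 = 56 − 5 = 51°C

51°C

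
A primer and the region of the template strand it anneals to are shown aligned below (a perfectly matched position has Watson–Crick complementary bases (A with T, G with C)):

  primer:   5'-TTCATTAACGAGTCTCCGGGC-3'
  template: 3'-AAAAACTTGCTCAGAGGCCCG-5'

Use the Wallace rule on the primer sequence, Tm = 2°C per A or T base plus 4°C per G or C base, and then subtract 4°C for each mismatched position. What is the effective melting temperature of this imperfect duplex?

52°C

Primer base counts: A=4, T=6, G=5, C=6 → A+T=10, G+C=11
Perfect-match Tm = 2(10) + 4(11) = 20 + 44 = 64°C
Mismatches (positions where the bases are not complementary): 3 (at positions 3, 4, 6)
Effective Tm = 64 − 3×4 = 64 − 12 = 52°C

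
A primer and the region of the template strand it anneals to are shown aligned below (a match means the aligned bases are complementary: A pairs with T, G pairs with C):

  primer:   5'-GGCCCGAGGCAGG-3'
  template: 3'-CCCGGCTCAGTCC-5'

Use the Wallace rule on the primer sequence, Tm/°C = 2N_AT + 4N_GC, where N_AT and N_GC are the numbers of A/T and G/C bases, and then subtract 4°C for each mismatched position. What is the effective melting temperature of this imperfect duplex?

40°C

Primer base counts: A=2, T=0, G=7, C=4 → A+T=2, G+C=11
Perfect-match Tm = 2(2) + 4(11) = 4 + 44 = 48°C
Mismatches (positions where the bases are not complementary): 2 (at positions 3, 9)
Effective Tm = 48 − 2×4 = 48 − 8 = 40°C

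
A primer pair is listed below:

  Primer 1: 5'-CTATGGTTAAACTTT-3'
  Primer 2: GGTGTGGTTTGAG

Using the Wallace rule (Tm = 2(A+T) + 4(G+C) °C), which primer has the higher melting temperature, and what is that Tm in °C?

Primer 2, 40°C

Primer 1: A+T=11, G+C=4 → Tm = 2(11)+4(4) = 38°C
Primer 2: A+T=6, G+C=7 → Tm = 2(6)+4(7) = 40°C
38°C vs 40°C → primer 2 is higher.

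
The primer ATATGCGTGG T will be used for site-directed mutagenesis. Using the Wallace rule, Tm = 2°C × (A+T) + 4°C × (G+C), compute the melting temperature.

32°C

Base counts: G=4, C=1, A=2, T=4
AT pairs contribute 6, GC pairs contribute 5.
Tm = 2(6) + 4(5) = 12 + 20 = 32°C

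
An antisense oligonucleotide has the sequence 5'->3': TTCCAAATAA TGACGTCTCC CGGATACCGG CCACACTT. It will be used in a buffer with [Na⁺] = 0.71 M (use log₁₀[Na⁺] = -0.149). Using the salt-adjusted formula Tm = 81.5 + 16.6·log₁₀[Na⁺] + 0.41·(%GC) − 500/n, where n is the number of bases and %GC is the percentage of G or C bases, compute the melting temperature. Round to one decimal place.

Length n = 38. Base counts: G=6, A=10, T=9, C=13
G+C = 19, so %GC = 19/38 × 100 = 50%
Salt term: 16.6 × (-0.149) = -2.473
GC term: 0.41 × 50 = 20.5; length term: −500/38 = −13.158
Tm = 81.5 + (-2.473) + 20.5 − 13.158 = 86.369 → 86.4°C

86.4°C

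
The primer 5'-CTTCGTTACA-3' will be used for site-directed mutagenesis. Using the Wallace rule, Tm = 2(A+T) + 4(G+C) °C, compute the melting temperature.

28°C

Scanning the sequence gives A=2, T=4, G=1, C=3.
So N_AT = 6 and N_GC = 4.
Tm = 4·4 + 2·6 = 16 + 12 = 28°C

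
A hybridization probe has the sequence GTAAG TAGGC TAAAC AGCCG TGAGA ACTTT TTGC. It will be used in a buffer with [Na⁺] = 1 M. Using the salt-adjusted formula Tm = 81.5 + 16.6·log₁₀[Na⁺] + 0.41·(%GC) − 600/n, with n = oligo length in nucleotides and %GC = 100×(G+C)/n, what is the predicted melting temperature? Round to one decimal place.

81.9°C

Length n = 34. Counting bases: C=6, A=10, G=9, T=9
G+C = 15, so %GC = 15/34 × 100 = 44.118%
Salt term: 16.6 × (0) = 0
GC term: 0.41 × 44.118 = 18.088; length term: −600/34 = −17.647
Tm = 81.5 + (0) + 18.088 − 17.647 = 81.941 → 81.9°C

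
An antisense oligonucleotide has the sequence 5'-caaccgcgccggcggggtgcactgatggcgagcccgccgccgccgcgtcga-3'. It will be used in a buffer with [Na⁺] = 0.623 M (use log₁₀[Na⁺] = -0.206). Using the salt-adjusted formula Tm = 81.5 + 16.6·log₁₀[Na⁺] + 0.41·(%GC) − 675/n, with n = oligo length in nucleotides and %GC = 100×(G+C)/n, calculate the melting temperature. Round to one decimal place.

Length n = 51. Counting bases: G=20, A=6, C=21, T=4
G+C = 41, so %GC = 41/51 × 100 = 80.392%
Salt term: 16.6 × (-0.206) = -3.42
GC term: 0.41 × 80.392 = 32.961; length term: −675/51 = −13.235
Tm = 81.5 + (-3.42) + 32.961 − 13.235 = 97.806 → 97.8°C

97.8°C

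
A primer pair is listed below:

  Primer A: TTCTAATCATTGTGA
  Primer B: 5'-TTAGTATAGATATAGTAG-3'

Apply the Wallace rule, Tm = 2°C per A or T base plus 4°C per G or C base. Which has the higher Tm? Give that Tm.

Primer B, 44°C

Primer A: A+T=11, G+C=4 → Tm = 2(11)+4(4) = 38°C
Primer B: A+T=14, G+C=4 → Tm = 2(14)+4(4) = 44°C
38°C vs 44°C → primer B is higher.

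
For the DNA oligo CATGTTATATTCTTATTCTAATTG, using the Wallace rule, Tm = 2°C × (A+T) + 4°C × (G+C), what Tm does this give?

58°C

Base counts: G=2, C=3, T=13, A=6
So N_AT = 19 and N_GC = 5.
Tm = 2(19) + 4(5) = 38 + 20 = 58°C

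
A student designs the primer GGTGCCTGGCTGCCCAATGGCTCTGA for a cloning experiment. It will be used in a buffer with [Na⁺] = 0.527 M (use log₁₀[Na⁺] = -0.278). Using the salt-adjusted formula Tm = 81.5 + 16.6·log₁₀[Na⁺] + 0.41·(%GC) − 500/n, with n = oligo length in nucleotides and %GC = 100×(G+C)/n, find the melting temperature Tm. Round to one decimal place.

84.5°C

Length n = 26. Counting bases: T=6, C=8, G=9, A=3
G+C = 17, so %GC = 17/26 × 100 = 65.385%
Salt term: 16.6 × (-0.278) = -4.615
GC term: 0.41 × 65.385 = 26.808; length term: −500/26 = −19.231
Tm = 81.5 + (-4.615) + 26.808 − 19.231 = 84.462 → 84.5°C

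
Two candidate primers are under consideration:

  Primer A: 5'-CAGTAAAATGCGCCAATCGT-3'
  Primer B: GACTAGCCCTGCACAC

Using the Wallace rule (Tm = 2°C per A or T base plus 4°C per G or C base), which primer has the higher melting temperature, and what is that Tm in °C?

Primer A: A+T=11, G+C=9 → Tm = 2(11)+4(9) = 58°C
Primer B: A+T=6, G+C=10 → Tm = 2(6)+4(10) = 52°C
58°C vs 52°C → primer A is higher.

Primer A, 58°C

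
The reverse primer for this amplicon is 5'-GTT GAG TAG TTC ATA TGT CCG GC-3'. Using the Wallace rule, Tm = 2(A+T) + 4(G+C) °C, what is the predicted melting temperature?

Counting bases: C=4, G=7, T=8, A=4
AT pairs contribute 12, GC pairs contribute 11.
Tm = 4·11 + 2·12 = 44 + 24 = 68°C

68°C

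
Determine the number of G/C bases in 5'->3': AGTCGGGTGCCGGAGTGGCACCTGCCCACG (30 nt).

22

Counting bases: T=4, A=4, G=12, C=10
G+C = 12 + 10 = 22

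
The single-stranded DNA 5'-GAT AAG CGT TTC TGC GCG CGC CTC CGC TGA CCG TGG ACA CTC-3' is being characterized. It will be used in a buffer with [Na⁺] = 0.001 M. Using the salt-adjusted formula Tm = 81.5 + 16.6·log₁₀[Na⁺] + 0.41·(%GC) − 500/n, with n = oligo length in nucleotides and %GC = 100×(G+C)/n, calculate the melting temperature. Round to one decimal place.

46.2°C

Length n = 42. G=12, C=15, T=9, A=6
G+C = 27, so %GC = 27/42 × 100 = 64.286%
Salt term: 16.6 × (-3) = -49.8
GC term: 0.41 × 64.286 = 26.357; length term: −500/42 = −11.905
Tm = 81.5 + (-49.8) + 26.357 − 11.905 = 46.152 → 46.2°C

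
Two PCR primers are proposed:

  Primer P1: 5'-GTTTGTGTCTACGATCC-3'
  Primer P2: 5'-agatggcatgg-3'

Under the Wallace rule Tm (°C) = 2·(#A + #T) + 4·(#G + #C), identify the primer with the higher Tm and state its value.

Primer P1: A+T=9, G+C=8 → Tm = 2(9)+4(8) = 50°C
Primer P2: A+T=5, G+C=6 → Tm = 2(5)+4(6) = 34°C
50°C vs 34°C → primer P1 is higher.

Primer P1, 50°C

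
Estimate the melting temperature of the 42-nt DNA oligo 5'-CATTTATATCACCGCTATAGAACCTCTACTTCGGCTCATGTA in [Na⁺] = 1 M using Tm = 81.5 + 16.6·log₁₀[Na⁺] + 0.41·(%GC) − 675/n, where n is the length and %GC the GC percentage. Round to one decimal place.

Length n = 42. Base counts: C=12, T=14, G=5, A=11
G+C = 17, so %GC = 17/42 × 100 = 40.476%
Salt term: 16.6 × (0) = 0
GC term: 0.41 × 40.476 = 16.595; length term: −675/42 = −16.071
Tm = 81.5 + (0) + 16.595 − 16.071 = 82.024 → 82.0°C

82.0°C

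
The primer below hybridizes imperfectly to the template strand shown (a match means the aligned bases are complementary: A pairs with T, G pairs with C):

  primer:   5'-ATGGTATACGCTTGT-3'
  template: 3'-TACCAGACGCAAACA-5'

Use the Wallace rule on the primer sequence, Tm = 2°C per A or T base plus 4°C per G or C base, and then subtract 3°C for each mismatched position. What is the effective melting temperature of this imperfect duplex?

Primer base counts: A=3, T=6, G=4, C=2 → A+T=9, G+C=6
Perfect-match Tm = 2(9) + 4(6) = 18 + 24 = 42°C
Mismatches (positions where the bases are not complementary): 3 (at positions 6, 8, 11)
Effective Tm = 42 − 3×3 = 42 − 9 = 33°C

33°C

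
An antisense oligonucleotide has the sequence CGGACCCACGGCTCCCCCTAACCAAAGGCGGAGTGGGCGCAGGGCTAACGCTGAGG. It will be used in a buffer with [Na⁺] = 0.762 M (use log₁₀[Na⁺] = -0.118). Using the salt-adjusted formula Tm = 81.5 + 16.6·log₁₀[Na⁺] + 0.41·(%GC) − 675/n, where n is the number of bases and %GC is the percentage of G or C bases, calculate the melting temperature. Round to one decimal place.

96.0°C

Length n = 56. G=20, C=19, T=5, A=12
G+C = 39, so %GC = 39/56 × 100 = 69.643%
Salt term: 16.6 × (-0.118) = -1.959
GC term: 0.41 × 69.643 = 28.554; length term: −675/56 = −12.054
Tm = 81.5 + (-1.959) + 28.554 − 12.054 = 96.041 → 96.0°C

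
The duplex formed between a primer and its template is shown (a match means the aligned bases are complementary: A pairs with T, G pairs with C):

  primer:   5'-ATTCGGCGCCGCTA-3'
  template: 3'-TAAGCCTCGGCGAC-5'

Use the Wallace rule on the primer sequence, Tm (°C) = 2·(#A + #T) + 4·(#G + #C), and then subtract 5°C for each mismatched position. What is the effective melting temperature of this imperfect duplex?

36°C

Primer base counts: A=2, T=3, G=4, C=5 → A+T=5, G+C=9
Perfect-match Tm = 2(5) + 4(9) = 10 + 36 = 46°C
Mismatches (positions where the bases are not complementary): 2 (at positions 7, 14)
Effective Tm = 46 − 2×5 = 46 − 10 = 36°C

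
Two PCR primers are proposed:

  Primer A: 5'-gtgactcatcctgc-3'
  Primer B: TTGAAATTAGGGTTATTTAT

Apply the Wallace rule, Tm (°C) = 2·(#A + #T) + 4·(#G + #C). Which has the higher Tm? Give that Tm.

Primer B, 48°C

Primer A: A+T=6, G+C=8 → Tm = 2(6)+4(8) = 44°C
Primer B: A+T=16, G+C=4 → Tm = 2(16)+4(4) = 48°C
44°C vs 48°C → primer B is higher.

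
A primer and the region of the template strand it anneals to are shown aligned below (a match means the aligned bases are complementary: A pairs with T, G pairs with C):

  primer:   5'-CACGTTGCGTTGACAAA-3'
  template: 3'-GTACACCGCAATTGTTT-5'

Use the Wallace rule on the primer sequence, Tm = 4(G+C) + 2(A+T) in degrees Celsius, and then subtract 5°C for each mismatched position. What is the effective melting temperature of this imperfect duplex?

35°C

Primer base counts: A=5, T=4, G=4, C=4 → A+T=9, G+C=8
Perfect-match Tm = 2(9) + 4(8) = 18 + 32 = 50°C
Mismatches (positions where the bases are not complementary): 3 (at positions 3, 6, 12)
Effective Tm = 50 − 3×5 = 50 − 15 = 35°C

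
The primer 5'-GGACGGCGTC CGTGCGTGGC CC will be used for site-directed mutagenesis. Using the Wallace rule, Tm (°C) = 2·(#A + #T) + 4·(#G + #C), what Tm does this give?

A=1, T=3, G=10, C=8
A+T = 4, G+C = 18
Tm = 4·18 + 2·4 = 72 + 8 = 80°C

80°C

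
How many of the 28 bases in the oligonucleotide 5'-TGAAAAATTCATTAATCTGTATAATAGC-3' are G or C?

T=10, C=3, A=12, G=3
G+C = 3 + 3 = 6

6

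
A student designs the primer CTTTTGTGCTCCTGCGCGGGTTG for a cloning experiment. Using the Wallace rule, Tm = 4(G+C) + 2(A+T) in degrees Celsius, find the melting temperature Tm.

Base counts: C=6, G=8, T=9, A=0
So N_AT = 9 and N_GC = 14.
Tm = 2×9 + 4×14 = 74°C

74°C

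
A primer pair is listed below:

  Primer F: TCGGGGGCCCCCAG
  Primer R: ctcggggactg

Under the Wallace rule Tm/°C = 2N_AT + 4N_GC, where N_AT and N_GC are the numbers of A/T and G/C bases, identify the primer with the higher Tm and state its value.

Primer F: A+T=2, G+C=12 → Tm = 2(2)+4(12) = 52°C
Primer R: A+T=3, G+C=8 → Tm = 2(3)+4(8) = 38°C
52°C vs 38°C → primer F is higher.

Primer F, 52°C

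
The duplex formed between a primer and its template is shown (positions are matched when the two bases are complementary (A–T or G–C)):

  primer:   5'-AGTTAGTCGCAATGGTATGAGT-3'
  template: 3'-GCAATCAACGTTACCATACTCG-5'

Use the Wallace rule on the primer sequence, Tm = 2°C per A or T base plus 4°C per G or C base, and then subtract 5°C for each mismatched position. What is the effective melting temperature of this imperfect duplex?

47°C

Primer base counts: A=6, T=7, G=7, C=2 → A+T=13, G+C=9
Perfect-match Tm = 2(13) + 4(9) = 26 + 36 = 62°C
Mismatches (positions where the bases are not complementary): 3 (at positions 1, 8, 22)
Effective Tm = 62 − 3×5 = 62 − 15 = 47°C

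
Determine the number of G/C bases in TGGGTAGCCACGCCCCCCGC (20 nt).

16

Base counts: T=2, A=2, G=6, C=10
G+C = 6 + 10 = 16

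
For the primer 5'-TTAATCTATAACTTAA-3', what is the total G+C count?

Scanning the sequence gives T=7, G=0, A=7, C=2.
G+C = 0 + 2 = 2

2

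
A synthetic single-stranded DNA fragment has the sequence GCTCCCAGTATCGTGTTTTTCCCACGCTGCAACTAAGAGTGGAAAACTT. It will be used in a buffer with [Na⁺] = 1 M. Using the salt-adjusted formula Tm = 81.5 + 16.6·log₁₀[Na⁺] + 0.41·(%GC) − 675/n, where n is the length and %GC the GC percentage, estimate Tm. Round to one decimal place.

87.0°C

Length n = 49. Counting bases: G=10, T=14, A=12, C=13
G+C = 23, so %GC = 23/49 × 100 = 46.939%
Salt term: 16.6 × (0) = 0
GC term: 0.41 × 46.939 = 19.245; length term: −675/49 = −13.776
Tm = 81.5 + (0) + 19.245 − 13.776 = 86.969 → 87.0°C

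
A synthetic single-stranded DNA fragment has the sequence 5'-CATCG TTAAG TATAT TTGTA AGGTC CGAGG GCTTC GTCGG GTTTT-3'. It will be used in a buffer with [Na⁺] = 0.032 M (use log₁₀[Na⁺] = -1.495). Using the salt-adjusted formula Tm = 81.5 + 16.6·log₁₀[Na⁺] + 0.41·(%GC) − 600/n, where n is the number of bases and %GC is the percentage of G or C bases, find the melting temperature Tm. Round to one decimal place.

61.6°C

Length n = 45. Base counts: A=8, C=7, G=13, T=17
G+C = 20, so %GC = 20/45 × 100 = 44.444%
Salt term: 16.6 × (-1.495) = -24.817
GC term: 0.41 × 44.444 = 18.222; length term: −600/45 = −13.333
Tm = 81.5 + (-24.817) + 18.222 − 13.333 = 61.572 → 61.6°C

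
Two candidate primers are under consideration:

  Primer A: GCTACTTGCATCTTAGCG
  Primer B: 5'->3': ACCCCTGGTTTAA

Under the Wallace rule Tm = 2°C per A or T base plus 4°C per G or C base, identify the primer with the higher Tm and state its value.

Primer A: A+T=9, G+C=9 → Tm = 2(9)+4(9) = 54°C
Primer B: A+T=7, G+C=6 → Tm = 2(7)+4(6) = 38°C
54°C vs 38°C → primer A is higher.

Primer A, 54°C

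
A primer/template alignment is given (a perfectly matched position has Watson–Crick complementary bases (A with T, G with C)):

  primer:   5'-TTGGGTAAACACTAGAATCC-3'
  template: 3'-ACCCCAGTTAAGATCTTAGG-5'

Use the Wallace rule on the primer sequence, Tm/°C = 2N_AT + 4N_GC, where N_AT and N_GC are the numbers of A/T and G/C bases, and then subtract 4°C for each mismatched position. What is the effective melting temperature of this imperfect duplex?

40°C

Primer base counts: A=7, T=5, G=4, C=4 → A+T=12, G+C=8
Perfect-match Tm = 2(12) + 4(8) = 24 + 32 = 56°C
Mismatches (positions where the bases are not complementary): 4 (at positions 2, 7, 10, 11)
Effective Tm = 56 − 4×4 = 56 − 16 = 40°C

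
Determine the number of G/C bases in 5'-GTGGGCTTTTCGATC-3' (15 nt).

8

Scanning the sequence gives A=1, T=6, C=3, G=5.
G+C = 5 + 3 = 8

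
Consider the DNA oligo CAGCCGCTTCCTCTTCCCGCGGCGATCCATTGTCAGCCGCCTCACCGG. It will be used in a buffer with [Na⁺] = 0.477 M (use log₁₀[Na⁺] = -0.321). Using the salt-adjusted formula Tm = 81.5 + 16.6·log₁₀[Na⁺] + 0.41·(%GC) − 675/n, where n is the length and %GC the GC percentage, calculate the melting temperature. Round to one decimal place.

Length n = 48. Base counts: C=22, A=5, T=10, G=11
G+C = 33, so %GC = 33/48 × 100 = 68.75%
Salt term: 16.6 × (-0.321) = -5.329
GC term: 0.41 × 68.75 = 28.188; length term: −675/48 = −14.062
Tm = 81.5 + (-5.329) + 28.188 − 14.062 = 90.297 → 90.3°C

90.3°C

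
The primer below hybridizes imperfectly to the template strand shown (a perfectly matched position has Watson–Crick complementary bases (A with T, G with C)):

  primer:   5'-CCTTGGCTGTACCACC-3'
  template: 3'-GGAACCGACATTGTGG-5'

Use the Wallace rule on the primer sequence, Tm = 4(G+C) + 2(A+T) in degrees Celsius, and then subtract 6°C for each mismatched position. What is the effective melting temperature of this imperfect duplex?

46°C

Primer base counts: A=2, T=4, G=3, C=7 → A+T=6, G+C=10
Perfect-match Tm = 2(6) + 4(10) = 12 + 40 = 52°C
Mismatches (positions where the bases are not complementary): 1 (at position 12)
Effective Tm = 52 − 1×6 = 52 − 6 = 46°C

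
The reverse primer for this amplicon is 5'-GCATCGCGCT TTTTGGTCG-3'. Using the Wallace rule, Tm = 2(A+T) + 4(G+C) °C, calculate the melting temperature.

A=1, C=5, T=7, G=6
A+T = 8, G+C = 11
Tm = 4·11 + 2·8 = 44 + 16 = 60°C

60°C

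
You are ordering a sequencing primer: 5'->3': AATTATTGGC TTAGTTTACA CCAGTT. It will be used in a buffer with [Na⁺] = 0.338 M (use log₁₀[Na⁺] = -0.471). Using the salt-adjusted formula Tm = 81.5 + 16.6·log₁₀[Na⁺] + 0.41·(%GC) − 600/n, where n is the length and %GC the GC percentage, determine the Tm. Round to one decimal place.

Length n = 26. Counting bases: A=7, G=4, T=11, C=4
G+C = 8, so %GC = 8/26 × 100 = 30.769%
Salt term: 16.6 × (-0.471) = -7.819
GC term: 0.41 × 30.769 = 12.615; length term: −600/26 = −23.077
Tm = 81.5 + (-7.819) + 12.615 − 23.077 = 63.219 → 63.2°C

63.2°C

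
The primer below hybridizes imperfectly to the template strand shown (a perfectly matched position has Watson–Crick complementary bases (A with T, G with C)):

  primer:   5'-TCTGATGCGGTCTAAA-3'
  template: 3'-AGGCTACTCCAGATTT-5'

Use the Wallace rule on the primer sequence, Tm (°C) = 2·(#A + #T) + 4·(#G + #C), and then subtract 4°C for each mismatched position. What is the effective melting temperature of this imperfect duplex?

Primer base counts: A=4, T=5, G=4, C=3 → A+T=9, G+C=7
Perfect-match Tm = 2(9) + 4(7) = 18 + 28 = 46°C
Mismatches (positions where the bases are not complementary): 2 (at positions 3, 8)
Effective Tm = 46 − 2×4 = 46 − 8 = 38°C

38°C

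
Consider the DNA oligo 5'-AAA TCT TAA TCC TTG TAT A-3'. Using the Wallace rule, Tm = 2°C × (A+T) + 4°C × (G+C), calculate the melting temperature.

46°C

Counting bases: A=7, T=8, C=3, G=1
AT pairs contribute 15, GC pairs contribute 4.
Tm = 4·4 + 2·15 = 16 + 30 = 46°C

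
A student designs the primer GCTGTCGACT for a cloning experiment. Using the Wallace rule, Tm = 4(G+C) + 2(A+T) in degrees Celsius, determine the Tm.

32°C

C=3, T=3, A=1, G=3
So N_AT = 4 and N_GC = 6.
Tm = 2×4 + 4×6 = 32°C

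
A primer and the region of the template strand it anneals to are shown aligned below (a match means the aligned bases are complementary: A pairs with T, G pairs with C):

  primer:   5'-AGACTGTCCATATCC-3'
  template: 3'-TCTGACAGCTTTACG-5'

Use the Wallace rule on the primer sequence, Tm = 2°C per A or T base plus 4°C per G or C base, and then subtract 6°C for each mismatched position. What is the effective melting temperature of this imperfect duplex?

26°C

Primer base counts: A=4, T=4, G=2, C=5 → A+T=8, G+C=7
Perfect-match Tm = 2(8) + 4(7) = 16 + 28 = 44°C
Mismatches (positions where the bases are not complementary): 3 (at positions 9, 11, 14)
Effective Tm = 44 − 3×6 = 44 − 18 = 26°C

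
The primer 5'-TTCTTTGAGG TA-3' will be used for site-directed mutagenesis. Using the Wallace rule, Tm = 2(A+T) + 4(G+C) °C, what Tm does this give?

32°C

Base counts: C=1, G=3, A=2, T=6
AT pairs contribute 8, GC pairs contribute 4.
Tm = 4·4 + 2·8 = 16 + 16 = 32°C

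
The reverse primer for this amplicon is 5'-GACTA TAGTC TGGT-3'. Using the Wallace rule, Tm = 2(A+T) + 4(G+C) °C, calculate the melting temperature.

Scanning the sequence gives A=3, C=2, T=5, G=4.
So N_AT = 8 and N_GC = 6.
Tm = 2×8 + 4×6 = 40°C

40°C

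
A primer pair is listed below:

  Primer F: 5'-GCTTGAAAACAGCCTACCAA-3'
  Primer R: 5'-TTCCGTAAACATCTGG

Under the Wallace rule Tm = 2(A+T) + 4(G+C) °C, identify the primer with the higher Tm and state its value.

Primer F: A+T=11, G+C=9 → Tm = 2(11)+4(9) = 58°C
Primer R: A+T=9, G+C=7 → Tm = 2(9)+4(7) = 46°C
58°C vs 46°C → primer F is higher.

Primer F, 58°C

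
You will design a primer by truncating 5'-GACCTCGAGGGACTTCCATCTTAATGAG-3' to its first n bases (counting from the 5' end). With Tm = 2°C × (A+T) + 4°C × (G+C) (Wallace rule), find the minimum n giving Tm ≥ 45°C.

First 13 bases: GACCTCGAGGGAC → Tm = 44°C (< 45°C)
First 14 bases: GACCTCGAGGGACT → Tm = 46°C (≥ 45°C)
Each additional base adds 2°C (A/T) or 4°C (G/C), so Tm is non-decreasing in n; n = 14 is the first length to reach 45°C.

n = 14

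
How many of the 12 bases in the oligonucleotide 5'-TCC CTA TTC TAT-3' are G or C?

Base counts: G=0, A=2, C=4, T=6
G+C = 0 + 4 = 4

4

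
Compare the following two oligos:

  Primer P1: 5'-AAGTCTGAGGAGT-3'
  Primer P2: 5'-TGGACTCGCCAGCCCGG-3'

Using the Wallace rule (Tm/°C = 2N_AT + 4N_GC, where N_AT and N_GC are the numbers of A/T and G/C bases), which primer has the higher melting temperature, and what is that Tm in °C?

Primer P2, 60°C

Primer P1: A+T=7, G+C=6 → Tm = 2(7)+4(6) = 38°C
Primer P2: A+T=4, G+C=13 → Tm = 2(4)+4(13) = 60°C
38°C vs 60°C → primer P2 is higher.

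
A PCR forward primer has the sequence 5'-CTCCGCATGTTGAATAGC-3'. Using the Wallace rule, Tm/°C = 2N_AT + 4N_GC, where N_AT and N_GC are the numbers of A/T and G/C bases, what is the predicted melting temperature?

54°C

C=5, A=4, T=5, G=4
A+T = 9, G+C = 9
Tm = 2×9 + 4×9 = 54°C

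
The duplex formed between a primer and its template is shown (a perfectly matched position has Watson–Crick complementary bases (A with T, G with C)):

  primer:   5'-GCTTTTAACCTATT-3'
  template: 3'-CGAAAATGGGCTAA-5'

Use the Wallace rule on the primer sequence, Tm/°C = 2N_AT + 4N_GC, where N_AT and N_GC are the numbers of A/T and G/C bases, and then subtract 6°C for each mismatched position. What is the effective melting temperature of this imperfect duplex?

Primer base counts: A=3, T=7, G=1, C=3 → A+T=10, G+C=4
Perfect-match Tm = 2(10) + 4(4) = 20 + 16 = 36°C
Mismatches (positions where the bases are not complementary): 2 (at positions 8, 11)
Effective Tm = 36 − 2×6 = 36 − 12 = 24°C

24°C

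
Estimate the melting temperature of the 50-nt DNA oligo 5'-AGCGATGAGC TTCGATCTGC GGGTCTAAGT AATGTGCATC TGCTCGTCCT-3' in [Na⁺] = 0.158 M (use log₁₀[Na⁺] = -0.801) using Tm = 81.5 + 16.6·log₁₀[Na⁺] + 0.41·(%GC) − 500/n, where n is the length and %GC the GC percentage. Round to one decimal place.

Length n = 50. Counting bases: T=15, C=12, A=9, G=14
G+C = 26, so %GC = 26/50 × 100 = 52%
Salt term: 16.6 × (-0.801) = -13.297
GC term: 0.41 × 52 = 21.32; length term: −500/50 = −10
Tm = 81.5 + (-13.297) + 21.32 − 10 = 79.523 → 79.5°C

79.5°C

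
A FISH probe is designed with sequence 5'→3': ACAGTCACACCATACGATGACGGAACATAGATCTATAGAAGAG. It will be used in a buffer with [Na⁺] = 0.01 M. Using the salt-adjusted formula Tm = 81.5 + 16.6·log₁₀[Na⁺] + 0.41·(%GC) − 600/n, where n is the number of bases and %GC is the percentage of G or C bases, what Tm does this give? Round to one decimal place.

Length n = 43. A=18, T=7, G=9, C=9
G+C = 18, so %GC = 18/43 × 100 = 41.86%
Salt term: 16.6 × (-2) = -33.2
GC term: 0.41 × 41.86 = 17.163; length term: −600/43 = −13.953
Tm = 81.5 + (-33.2) + 17.163 − 13.953 = 51.51 → 51.5°C

51.5°C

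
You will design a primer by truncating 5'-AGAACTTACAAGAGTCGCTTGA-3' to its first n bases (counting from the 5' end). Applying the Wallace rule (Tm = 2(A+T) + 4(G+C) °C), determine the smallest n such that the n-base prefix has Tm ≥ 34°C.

n = 13

First 12 bases: AGAACTTACAAG → Tm = 32°C (< 34°C)
First 13 bases: AGAACTTACAAGA → Tm = 34°C (≥ 34°C)
Each additional base adds 2°C (A/T) or 4°C (G/C), so Tm is non-decreasing in n; n = 13 is the first length to reach 34°C.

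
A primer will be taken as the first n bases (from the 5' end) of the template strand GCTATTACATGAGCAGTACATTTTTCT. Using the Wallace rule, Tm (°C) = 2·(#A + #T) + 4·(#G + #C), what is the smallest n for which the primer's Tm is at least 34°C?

First 12 bases: GCTATTACATGA → Tm = 32°C (< 34°C)
First 13 bases: GCTATTACATGAG → Tm = 36°C (≥ 34°C)
Since every base adds ≥2°C, Tm only increases with n, so the threshold is first crossed at n = 13.

n = 13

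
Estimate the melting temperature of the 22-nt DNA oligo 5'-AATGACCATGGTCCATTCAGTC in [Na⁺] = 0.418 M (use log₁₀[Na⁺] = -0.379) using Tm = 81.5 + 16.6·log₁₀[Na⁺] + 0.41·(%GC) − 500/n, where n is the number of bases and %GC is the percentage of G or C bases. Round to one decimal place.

71.1°C

Length n = 22. C=6, T=6, G=4, A=6
G+C = 10, so %GC = 10/22 × 100 = 45.455%
Salt term: 16.6 × (-0.379) = -6.291
GC term: 0.41 × 45.455 = 18.637; length term: −500/22 = −22.727
Tm = 81.5 + (-6.291) + 18.637 − 22.727 = 71.119 → 71.1°C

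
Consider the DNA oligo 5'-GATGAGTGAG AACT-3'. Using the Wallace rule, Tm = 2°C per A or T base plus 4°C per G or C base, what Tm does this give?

40°C

Counting bases: A=5, G=5, T=3, C=1
So N_AT = 8 and N_GC = 6.
Tm = 2×8 + 4×6 = 40°C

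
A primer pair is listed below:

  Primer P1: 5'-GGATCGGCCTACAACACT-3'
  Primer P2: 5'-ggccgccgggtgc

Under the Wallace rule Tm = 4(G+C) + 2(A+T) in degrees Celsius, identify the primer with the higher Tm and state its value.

Primer P1: A+T=8, G+C=10 → Tm = 2(8)+4(10) = 56°C
Primer P2: A+T=1, G+C=12 → Tm = 2(1)+4(12) = 50°C
56°C vs 50°C → primer P1 is higher.

Primer P1, 56°C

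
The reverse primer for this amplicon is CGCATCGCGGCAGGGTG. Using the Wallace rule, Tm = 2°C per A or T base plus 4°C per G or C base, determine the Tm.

Base counts: C=5, T=2, A=2, G=8
AT pairs contribute 4, GC pairs contribute 13.
Tm = 2×4 + 4×13 = 60°C

60°C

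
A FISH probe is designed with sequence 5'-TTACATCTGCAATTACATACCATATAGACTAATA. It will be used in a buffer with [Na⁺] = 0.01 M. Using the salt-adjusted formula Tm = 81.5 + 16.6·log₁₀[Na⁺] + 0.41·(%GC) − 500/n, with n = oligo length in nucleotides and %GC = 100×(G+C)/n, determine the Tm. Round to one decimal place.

44.4°C

Length n = 34. Scanning the sequence gives G=2, A=14, T=11, C=7.
G+C = 9, so %GC = 9/34 × 100 = 26.471%
Salt term: 16.6 × (-2) = -33.2
GC term: 0.41 × 26.471 = 10.853; length term: −500/34 = −14.706
Tm = 81.5 + (-33.2) + 10.853 − 14.706 = 44.447 → 44.4°C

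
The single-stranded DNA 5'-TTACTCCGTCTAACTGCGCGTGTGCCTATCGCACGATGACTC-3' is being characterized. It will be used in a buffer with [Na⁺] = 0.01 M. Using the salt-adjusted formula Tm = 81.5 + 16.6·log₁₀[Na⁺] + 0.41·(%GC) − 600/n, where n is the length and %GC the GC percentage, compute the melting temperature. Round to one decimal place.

56.5°C

Length n = 42. Scanning the sequence gives C=14, T=12, A=7, G=9.
G+C = 23, so %GC = 23/42 × 100 = 54.762%
Salt term: 16.6 × (-2) = -33.2
GC term: 0.41 × 54.762 = 22.452; length term: −600/42 = −14.286
Tm = 81.5 + (-33.2) + 22.452 − 14.286 = 56.466 → 56.5°C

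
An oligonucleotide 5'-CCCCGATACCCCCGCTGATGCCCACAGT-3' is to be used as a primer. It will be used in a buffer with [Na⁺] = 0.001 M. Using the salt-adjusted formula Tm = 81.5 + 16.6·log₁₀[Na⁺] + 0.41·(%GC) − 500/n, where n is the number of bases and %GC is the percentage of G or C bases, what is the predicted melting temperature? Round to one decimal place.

41.7°C

Length n = 28. T=4, C=14, A=5, G=5
G+C = 19, so %GC = 19/28 × 100 = 67.857%
Salt term: 16.6 × (-3) = -49.8
GC term: 0.41 × 67.857 = 27.821; length term: −500/28 = −17.857
Tm = 81.5 + (-49.8) + 27.821 − 17.857 = 41.664 → 41.7°C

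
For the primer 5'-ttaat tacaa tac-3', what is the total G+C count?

Base counts: G=0, A=6, C=2, T=5
G+C = 0 + 2 = 2

2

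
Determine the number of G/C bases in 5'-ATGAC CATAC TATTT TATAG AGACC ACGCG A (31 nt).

Counting bases: T=8, A=11, G=5, C=7
Total G or C: 5 + 7 = 12

12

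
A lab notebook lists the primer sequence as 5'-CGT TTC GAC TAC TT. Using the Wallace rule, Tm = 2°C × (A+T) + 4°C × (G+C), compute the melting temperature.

Base counts: G=2, T=6, A=2, C=4
AT pairs contribute 8, GC pairs contribute 6.
Tm = 2×8 + 4×6 = 40°C

40°C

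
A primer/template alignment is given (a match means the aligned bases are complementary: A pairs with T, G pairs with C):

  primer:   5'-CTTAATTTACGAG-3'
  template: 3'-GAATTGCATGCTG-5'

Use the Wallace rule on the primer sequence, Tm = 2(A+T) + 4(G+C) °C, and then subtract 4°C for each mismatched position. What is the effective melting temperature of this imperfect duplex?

Primer base counts: A=4, T=5, G=2, C=2 → A+T=9, G+C=4
Perfect-match Tm = 2(9) + 4(4) = 18 + 16 = 34°C
Mismatches (positions where the bases are not complementary): 3 (at positions 6, 7, 13)
Effective Tm = 34 − 3×4 = 34 − 12 = 22°C

22°C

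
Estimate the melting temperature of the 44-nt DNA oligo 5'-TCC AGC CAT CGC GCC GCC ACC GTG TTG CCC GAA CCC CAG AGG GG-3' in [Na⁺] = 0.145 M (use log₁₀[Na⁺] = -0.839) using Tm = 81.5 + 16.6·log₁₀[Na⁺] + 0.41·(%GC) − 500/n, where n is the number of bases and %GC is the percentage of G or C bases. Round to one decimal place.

86.0°C

Length n = 44. C=19, A=7, G=13, T=5
G+C = 32, so %GC = 32/44 × 100 = 72.727%
Salt term: 16.6 × (-0.839) = -13.927
GC term: 0.41 × 72.727 = 29.818; length term: −500/44 = −11.364
Tm = 81.5 + (-13.927) + 29.818 − 11.364 = 86.027 → 86.0°C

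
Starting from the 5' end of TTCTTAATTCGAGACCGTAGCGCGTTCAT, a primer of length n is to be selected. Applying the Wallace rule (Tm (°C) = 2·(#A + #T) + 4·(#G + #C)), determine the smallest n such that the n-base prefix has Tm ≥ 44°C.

n = 16

First 15 bases: TTCTTAATTCGAGAC → Tm = 40°C (< 44°C)
First 16 bases: TTCTTAATTCGAGACC → Tm = 44°C (≥ 44°C)
Since every base adds ≥2°C, Tm only increases with n, so the threshold is first crossed at n = 16.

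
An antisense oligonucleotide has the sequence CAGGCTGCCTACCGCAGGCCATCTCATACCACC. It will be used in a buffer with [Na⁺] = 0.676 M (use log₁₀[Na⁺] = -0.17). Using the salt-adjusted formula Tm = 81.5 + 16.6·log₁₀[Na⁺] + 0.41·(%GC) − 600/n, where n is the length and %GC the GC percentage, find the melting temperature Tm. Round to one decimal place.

86.6°C

Length n = 33. Scanning the sequence gives A=7, G=6, C=15, T=5.
G+C = 21, so %GC = 21/33 × 100 = 63.636%
Salt term: 16.6 × (-0.17) = -2.822
GC term: 0.41 × 63.636 = 26.091; length term: −600/33 = −18.182
Tm = 81.5 + (-2.822) + 26.091 − 18.182 = 86.587 → 86.6°C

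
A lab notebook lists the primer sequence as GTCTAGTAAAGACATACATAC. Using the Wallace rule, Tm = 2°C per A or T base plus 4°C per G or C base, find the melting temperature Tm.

C=4, G=3, T=5, A=9
So N_AT = 14 and N_GC = 7.
Tm = 2×14 + 4×7 = 56°C

56°C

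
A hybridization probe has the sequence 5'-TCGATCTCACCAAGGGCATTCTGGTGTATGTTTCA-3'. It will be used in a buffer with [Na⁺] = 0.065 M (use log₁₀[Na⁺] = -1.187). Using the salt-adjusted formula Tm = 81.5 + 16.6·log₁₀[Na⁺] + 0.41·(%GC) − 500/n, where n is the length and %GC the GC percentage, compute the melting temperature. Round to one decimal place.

66.3°C

Length n = 35. T=12, G=8, C=8, A=7
G+C = 16, so %GC = 16/35 × 100 = 45.714%
Salt term: 16.6 × (-1.187) = -19.704
GC term: 0.41 × 45.714 = 18.743; length term: −500/35 = −14.286
Tm = 81.5 + (-19.704) + 18.743 − 14.286 = 66.253 → 66.3°C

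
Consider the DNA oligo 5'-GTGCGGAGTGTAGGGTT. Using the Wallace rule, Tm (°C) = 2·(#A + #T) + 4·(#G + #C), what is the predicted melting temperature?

54°C

Scanning the sequence gives G=9, T=5, C=1, A=2.
So N_AT = 7 and N_GC = 10.
Tm = 4·10 + 2·7 = 40 + 14 = 54°C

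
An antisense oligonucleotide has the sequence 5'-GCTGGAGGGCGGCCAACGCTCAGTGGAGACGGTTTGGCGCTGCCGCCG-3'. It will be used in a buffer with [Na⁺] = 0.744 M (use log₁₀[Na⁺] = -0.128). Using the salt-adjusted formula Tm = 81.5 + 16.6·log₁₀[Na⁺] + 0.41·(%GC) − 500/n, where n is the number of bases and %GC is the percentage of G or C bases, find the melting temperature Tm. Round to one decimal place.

Length n = 48. T=7, C=14, A=6, G=21
G+C = 35, so %GC = 35/48 × 100 = 72.917%
Salt term: 16.6 × (-0.128) = -2.125
GC term: 0.41 × 72.917 = 29.896; length term: −500/48 = −10.417
Tm = 81.5 + (-2.125) + 29.896 − 10.417 = 98.854 → 98.9°C

98.9°C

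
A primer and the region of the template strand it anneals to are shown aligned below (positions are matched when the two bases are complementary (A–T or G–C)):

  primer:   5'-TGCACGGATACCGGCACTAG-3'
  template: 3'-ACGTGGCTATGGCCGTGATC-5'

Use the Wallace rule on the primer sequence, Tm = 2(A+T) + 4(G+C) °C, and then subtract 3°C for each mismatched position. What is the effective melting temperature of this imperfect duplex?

Primer base counts: A=5, T=3, G=6, C=6 → A+T=8, G+C=12
Perfect-match Tm = 2(8) + 4(12) = 16 + 48 = 64°C
Mismatches (positions where the bases are not complementary): 1 (at position 6)
Effective Tm = 64 − 1×3 = 64 − 3 = 61°C

61°C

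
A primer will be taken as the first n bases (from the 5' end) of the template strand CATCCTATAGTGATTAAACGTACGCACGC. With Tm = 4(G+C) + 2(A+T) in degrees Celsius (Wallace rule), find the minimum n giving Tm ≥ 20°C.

First 6 bases: CATCCT → Tm = 18°C (< 20°C)
First 7 bases: CATCCTA → Tm = 20°C (≥ 20°C)
Each additional base adds 2°C (A/T) or 4°C (G/C), so Tm is non-decreasing in n; n = 7 is the first length to reach 20°C.

n = 7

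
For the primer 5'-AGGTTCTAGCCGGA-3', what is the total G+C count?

Counting bases: T=3, C=3, G=5, A=3
Total G or C: 5 + 3 = 8

8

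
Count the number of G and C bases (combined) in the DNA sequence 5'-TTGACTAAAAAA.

T=3, C=1, G=1, A=7
Total G or C: 1 + 1 = 2

2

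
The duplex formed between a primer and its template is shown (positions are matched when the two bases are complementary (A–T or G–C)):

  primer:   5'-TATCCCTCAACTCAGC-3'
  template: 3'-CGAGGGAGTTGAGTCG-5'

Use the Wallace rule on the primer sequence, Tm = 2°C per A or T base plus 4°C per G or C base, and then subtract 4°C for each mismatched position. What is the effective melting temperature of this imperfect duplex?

40°C

Primer base counts: A=4, T=4, G=1, C=7 → A+T=8, G+C=8
Perfect-match Tm = 2(8) + 4(8) = 16 + 32 = 48°C
Mismatches (positions where the bases are not complementary): 2 (at positions 1, 2)
Effective Tm = 48 − 2×4 = 48 − 8 = 40°C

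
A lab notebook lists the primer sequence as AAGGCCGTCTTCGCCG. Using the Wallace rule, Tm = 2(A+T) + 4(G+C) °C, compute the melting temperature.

54°C

Scanning the sequence gives C=6, G=5, T=3, A=2.
A+T = 5, G+C = 11
Tm = 2×5 + 4×11 = 54°C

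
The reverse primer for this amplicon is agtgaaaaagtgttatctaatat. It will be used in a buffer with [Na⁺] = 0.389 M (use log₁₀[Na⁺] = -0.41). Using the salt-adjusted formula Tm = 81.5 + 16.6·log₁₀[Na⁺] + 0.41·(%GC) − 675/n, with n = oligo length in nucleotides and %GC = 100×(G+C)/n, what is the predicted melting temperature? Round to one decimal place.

Length n = 23. Scanning the sequence gives C=1, G=4, T=8, A=10.
G+C = 5, so %GC = 5/23 × 100 = 21.739%
Salt term: 16.6 × (-0.41) = -6.806
GC term: 0.41 × 21.739 = 8.913; length term: −675/23 = −29.348
Tm = 81.5 + (-6.806) + 8.913 − 29.348 = 54.259 → 54.3°C

54.3°C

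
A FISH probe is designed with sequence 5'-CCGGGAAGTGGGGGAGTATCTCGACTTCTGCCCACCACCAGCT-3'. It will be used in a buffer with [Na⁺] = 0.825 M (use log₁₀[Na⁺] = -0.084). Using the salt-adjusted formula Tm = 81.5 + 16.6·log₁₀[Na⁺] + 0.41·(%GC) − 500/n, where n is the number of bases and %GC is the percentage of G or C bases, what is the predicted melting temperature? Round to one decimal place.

94.2°C

Length n = 43. Counting bases: A=8, G=13, T=8, C=14
G+C = 27, so %GC = 27/43 × 100 = 62.791%
Salt term: 16.6 × (-0.084) = -1.394
GC term: 0.41 × 62.791 = 25.744; length term: −500/43 = −11.628
Tm = 81.5 + (-1.394) + 25.744 − 11.628 = 94.222 → 94.2°C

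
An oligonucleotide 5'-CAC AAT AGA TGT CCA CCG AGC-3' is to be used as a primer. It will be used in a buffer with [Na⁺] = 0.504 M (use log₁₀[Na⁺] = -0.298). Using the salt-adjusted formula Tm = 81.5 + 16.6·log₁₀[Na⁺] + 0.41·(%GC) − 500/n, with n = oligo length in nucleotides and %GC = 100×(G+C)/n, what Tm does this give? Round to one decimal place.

74.2°C

Length n = 21. Scanning the sequence gives C=7, A=7, T=3, G=4.
G+C = 11, so %GC = 11/21 × 100 = 52.381%
Salt term: 16.6 × (-0.298) = -4.947
GC term: 0.41 × 52.381 = 21.476; length term: −500/21 = −23.81
Tm = 81.5 + (-4.947) + 21.476 − 23.81 = 74.219 → 74.2°C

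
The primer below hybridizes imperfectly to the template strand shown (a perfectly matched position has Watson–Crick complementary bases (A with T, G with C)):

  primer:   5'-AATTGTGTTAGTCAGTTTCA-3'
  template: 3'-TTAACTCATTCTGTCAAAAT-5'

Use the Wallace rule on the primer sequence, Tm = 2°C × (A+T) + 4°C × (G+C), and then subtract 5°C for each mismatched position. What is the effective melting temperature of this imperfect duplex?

Primer base counts: A=5, T=9, G=4, C=2 → A+T=14, G+C=6
Perfect-match Tm = 2(14) + 4(6) = 28 + 24 = 52°C
Mismatches (positions where the bases are not complementary): 4 (at positions 6, 9, 12, 19)
Effective Tm = 52 − 4×5 = 52 − 20 = 32°C

32°C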